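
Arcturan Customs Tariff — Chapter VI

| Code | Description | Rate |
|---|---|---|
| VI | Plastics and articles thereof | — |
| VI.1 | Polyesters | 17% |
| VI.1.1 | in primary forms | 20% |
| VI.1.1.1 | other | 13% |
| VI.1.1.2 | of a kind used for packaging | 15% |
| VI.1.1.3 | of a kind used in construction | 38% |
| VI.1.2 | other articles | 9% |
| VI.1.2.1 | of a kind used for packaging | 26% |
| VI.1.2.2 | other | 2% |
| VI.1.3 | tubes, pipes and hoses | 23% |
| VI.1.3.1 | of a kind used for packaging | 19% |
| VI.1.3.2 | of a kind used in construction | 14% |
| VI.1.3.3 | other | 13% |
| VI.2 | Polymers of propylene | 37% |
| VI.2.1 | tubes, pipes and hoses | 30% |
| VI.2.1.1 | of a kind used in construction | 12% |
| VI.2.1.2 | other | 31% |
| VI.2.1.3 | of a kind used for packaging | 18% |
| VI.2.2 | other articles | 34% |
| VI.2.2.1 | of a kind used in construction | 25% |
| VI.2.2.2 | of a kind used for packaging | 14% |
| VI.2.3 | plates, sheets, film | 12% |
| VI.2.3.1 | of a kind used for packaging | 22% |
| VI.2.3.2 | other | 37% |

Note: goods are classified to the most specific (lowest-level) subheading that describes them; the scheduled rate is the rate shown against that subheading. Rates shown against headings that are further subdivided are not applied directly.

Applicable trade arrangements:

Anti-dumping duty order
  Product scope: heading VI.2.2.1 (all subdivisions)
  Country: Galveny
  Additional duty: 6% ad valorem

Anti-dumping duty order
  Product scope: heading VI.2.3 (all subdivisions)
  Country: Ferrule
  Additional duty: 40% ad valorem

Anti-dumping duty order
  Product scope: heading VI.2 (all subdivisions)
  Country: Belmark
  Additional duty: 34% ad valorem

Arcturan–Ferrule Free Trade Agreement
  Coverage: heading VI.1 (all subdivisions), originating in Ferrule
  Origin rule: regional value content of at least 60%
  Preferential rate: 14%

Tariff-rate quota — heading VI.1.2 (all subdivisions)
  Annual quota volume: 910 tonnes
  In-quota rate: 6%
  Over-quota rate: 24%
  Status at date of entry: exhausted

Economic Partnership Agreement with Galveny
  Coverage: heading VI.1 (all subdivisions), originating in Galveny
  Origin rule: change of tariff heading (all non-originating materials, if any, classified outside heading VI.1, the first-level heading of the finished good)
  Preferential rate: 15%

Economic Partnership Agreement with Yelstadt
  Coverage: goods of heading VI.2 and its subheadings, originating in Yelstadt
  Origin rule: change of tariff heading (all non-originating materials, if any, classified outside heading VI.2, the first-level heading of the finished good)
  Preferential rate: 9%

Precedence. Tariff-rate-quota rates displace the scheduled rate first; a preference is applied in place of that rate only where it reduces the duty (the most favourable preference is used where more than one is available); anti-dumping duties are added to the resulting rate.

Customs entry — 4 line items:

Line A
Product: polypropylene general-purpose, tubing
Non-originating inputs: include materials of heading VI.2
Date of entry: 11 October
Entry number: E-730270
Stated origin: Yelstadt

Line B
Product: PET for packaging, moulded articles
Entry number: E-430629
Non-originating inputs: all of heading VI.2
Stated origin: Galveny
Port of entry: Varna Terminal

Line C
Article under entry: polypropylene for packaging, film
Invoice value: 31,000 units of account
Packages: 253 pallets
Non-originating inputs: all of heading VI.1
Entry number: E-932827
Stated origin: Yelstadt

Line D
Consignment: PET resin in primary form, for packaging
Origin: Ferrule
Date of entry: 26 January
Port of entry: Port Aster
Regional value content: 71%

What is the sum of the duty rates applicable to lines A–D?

Line A: polypropylene → VI.2; tubing → VI.2.1; general-purpose → VI.2.1.2. Scheduled 31%. Yelstadt agreement on VI.2: CTH not met. → 31%.
Line B: PET → VI.1; moulded articles → VI.1.2; for packaging → VI.1.2.1. Scheduled 26%. quota on VI.1.2 exhausted → over-quota 24%; Galveny agreement on VI.1: CTH met → 15% available; preferential 15%. → 15%.
Line C: polypropylene → VI.2; film → VI.2.3; for packaging → VI.2.3.1. Scheduled 22%. Yelstadt agreement on VI.2: CTH met → 9% available; preferential 9%. → 9%.
Line D: PET → VI.1; resin in primary form → VI.1.1; for packaging → VI.1.1.2. Scheduled 15%. Ferrule agreement on VI.1: RVC ≥ 60% → 14% available; preferential 14%. → 14%.
Sum: 31% + 15% + 9% + 14% = 69%.

69%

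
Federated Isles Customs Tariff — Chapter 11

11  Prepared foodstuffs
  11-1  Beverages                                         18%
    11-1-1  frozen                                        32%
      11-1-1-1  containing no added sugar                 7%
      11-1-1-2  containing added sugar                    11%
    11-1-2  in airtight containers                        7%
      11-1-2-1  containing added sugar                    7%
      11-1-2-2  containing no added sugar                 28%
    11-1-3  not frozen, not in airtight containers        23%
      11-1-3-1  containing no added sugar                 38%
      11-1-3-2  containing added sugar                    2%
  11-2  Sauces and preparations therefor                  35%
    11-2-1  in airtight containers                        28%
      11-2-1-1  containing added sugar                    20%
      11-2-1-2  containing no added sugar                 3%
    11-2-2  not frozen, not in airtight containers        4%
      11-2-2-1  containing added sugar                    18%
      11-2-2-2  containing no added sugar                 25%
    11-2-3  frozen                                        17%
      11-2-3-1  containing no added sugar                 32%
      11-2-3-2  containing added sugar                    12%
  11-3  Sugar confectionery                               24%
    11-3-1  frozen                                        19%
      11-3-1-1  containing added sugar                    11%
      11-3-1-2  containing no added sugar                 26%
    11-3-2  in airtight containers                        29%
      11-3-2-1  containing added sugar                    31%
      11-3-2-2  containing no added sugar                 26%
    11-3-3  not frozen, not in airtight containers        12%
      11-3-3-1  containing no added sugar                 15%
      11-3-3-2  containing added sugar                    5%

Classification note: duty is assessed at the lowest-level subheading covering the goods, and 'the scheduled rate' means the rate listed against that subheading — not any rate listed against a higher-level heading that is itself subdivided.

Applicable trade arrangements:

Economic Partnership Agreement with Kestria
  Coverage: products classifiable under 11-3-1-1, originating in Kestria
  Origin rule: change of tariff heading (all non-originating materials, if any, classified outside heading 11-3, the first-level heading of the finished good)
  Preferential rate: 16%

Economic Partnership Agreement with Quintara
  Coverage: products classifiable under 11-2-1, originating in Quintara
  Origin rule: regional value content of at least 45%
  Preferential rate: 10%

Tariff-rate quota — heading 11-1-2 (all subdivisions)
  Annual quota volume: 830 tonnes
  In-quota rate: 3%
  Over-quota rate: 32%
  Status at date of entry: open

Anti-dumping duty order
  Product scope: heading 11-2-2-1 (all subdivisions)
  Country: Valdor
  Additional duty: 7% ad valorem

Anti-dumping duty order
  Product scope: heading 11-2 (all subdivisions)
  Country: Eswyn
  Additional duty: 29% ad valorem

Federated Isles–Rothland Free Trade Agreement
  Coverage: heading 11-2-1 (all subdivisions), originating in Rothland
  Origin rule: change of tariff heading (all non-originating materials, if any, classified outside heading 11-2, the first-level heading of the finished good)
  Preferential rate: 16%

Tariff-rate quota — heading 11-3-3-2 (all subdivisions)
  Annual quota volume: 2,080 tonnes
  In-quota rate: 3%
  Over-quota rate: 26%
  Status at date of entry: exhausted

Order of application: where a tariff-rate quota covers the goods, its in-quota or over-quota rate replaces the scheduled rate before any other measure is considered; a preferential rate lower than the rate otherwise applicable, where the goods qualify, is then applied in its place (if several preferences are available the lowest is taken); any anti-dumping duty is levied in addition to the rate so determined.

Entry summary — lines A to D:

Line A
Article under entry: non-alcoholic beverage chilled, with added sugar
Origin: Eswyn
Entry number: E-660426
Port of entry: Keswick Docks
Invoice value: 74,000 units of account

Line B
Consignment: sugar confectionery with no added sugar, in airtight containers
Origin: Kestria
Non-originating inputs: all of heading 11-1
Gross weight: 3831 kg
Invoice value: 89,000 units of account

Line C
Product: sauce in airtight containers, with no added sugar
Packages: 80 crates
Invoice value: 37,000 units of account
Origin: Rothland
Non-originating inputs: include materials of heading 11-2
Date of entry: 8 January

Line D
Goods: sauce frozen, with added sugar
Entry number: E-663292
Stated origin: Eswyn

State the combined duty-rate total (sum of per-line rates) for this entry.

Line A: non-alcoholic beverage → 11-1; chilled → 11-1-3; with added sugar → 11-1-3-2. Scheduled 2%. No special measure applies. → 2%.
Line B: sugar confectionery → 11-3; in airtight containers → 11-3-2; with no added sugar → 11-3-2-2. Scheduled 26%. Kestria agreement on 11-3-1-1: 11-3-2-2 not covered. → 26%.
Line C: sauce → 11-2; in airtight containers → 11-2-1; with no added sugar → 11-2-1-2. Scheduled 3%. Rothland agreement on 11-2-1: CTH not met. → 3%.
Line D: sauce → 11-2; frozen → 11-2-3; with added sugar → 11-2-3-2. Scheduled 12%. anti-dumping (Eswyn, 11-2): +29%; total 12% + 29% = 41%. → 41%.
Sum: 2% + 26% + 3% + 41% = 72%.

72%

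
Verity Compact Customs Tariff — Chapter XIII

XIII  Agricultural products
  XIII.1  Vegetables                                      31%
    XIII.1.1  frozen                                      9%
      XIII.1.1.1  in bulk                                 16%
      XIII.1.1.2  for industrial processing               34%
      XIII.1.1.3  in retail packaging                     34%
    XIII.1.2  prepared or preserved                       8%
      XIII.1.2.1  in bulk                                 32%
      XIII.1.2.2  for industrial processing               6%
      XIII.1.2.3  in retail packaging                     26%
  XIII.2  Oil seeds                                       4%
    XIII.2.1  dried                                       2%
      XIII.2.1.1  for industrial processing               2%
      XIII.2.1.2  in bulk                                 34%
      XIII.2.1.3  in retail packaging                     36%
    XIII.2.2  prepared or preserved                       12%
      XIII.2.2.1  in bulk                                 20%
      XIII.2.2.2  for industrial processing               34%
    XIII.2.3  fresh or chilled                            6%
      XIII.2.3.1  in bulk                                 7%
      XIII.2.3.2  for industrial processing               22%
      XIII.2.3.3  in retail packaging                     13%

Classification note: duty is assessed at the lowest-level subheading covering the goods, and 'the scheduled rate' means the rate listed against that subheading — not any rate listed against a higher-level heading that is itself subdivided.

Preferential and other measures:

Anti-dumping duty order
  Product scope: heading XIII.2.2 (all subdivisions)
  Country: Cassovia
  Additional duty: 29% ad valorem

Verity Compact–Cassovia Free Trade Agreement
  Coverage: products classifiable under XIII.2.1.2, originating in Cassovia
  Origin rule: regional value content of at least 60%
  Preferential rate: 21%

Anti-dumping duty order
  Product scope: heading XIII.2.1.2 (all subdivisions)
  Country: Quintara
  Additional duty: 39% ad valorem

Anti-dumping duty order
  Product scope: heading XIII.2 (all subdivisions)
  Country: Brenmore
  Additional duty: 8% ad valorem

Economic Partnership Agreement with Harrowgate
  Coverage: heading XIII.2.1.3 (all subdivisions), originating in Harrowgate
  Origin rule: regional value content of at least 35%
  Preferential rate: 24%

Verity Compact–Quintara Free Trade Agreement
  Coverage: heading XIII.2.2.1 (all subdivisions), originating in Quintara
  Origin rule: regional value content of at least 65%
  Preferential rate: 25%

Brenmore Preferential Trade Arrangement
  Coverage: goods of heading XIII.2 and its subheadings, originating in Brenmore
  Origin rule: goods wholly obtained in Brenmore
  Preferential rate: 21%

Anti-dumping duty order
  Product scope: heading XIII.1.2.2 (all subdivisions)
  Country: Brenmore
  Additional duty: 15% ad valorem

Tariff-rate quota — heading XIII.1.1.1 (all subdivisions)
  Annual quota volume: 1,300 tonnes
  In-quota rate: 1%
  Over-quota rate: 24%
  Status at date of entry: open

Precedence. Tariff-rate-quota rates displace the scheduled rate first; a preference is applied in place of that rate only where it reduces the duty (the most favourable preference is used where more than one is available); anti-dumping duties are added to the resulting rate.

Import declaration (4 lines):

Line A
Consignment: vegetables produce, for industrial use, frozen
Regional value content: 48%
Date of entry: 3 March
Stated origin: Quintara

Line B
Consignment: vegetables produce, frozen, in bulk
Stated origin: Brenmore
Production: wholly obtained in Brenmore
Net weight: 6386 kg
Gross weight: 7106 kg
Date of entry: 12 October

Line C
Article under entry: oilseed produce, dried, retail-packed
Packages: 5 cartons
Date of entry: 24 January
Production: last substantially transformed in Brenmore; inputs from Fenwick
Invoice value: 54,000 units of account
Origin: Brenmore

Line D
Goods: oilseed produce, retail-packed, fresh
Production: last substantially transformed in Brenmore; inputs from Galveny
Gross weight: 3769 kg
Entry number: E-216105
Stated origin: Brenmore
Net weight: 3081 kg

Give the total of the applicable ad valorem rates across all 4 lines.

Line A: vegetables → XIII.1; frozen → XIII.1.1; for industrial use → XIII.1.1.2. Scheduled 34%. Quintara agreement on XIII.2.2.1: XIII.1.1.2 not covered. → 34%.
Line B: vegetables → XIII.1; frozen → XIII.1.1; in bulk → XIII.1.1.1. Scheduled 16%. quota on XIII.1.1.1 open → in-quota 1%; Brenmore agreement on XIII.2: XIII.1.1.1 not covered. → 1%.
Line C: oilseed → XIII.2; dried → XIII.2.1; retail-packed → XIII.2.1.3. Scheduled 36%. Brenmore agreement on XIII.2: not wholly obtained; anti-dumping (Brenmore, XIII.2): +8%; total 36% + 8% = 44%. → 44%.
Line D: oilseed → XIII.2; fresh → XIII.2.3; retail-packed → XIII.2.3.3. Scheduled 13%. Brenmore agreement on XIII.2: not wholly obtained; anti-dumping (Brenmore, XIII.2): +8%; total 13% + 8% = 21%. → 21%.
Sum: 34% + 1% + 44% + 21% = 100%.

100%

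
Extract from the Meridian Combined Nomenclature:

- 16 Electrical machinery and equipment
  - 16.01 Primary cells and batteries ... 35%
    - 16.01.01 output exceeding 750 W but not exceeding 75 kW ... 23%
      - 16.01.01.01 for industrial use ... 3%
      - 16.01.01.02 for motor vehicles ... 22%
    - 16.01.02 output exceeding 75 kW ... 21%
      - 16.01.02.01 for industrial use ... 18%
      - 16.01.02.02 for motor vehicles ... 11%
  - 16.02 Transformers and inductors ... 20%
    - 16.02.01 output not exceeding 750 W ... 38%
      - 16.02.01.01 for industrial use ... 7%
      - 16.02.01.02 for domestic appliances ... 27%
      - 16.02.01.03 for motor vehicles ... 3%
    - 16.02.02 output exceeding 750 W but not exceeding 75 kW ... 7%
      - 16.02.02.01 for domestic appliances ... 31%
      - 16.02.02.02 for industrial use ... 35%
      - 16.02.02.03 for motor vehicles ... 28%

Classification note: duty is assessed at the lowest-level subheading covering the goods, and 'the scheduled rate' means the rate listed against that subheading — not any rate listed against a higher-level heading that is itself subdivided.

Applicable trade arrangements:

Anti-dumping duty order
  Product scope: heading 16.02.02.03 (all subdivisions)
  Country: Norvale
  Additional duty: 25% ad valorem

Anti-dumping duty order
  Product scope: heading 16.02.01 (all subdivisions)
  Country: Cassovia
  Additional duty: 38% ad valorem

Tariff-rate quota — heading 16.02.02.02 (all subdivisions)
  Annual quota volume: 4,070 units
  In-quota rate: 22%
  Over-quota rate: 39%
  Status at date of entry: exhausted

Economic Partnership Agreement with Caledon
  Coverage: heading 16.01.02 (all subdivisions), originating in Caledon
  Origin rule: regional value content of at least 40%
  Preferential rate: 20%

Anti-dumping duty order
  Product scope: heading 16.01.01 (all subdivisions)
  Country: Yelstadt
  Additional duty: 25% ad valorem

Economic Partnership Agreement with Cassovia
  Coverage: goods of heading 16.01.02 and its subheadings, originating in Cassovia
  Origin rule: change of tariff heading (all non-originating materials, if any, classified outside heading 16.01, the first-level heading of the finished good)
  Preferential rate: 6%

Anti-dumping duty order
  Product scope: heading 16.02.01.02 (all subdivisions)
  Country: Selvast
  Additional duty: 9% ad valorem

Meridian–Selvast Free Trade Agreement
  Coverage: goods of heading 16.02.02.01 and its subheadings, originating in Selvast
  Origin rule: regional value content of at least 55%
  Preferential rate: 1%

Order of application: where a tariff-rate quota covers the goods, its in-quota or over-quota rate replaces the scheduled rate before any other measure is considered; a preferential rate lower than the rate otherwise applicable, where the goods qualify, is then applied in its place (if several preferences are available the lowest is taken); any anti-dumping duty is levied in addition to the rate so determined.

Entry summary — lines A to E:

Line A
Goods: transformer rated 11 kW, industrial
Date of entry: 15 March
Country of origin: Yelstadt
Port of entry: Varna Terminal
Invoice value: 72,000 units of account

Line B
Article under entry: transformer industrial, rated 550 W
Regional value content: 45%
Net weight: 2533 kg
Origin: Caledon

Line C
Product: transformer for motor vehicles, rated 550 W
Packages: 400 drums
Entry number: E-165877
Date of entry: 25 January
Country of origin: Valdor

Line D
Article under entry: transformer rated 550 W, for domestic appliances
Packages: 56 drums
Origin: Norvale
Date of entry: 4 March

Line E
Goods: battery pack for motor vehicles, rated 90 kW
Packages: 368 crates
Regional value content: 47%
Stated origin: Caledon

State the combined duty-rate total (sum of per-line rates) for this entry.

Line A: transformer → 16.02; rated 11 kW → 16.02.02; industrial → 16.02.02.02. Scheduled 35%. quota on 16.02.02.02 exhausted → over-quota 39%. → 39%.
Line B: transformer → 16.02; rated 550 W → 16.02.01; industrial → 16.02.01.01. Scheduled 7%. Caledon agreement on 16.01.02: 16.02.01.01 not covered. → 7%.
Line C: transformer → 16.02; rated 550 W → 16.02.01; for motor vehicles → 16.02.01.03. Scheduled 3%. No special measure applies. → 3%.
Line D: transformer → 16.02; rated 550 W → 16.02.01; for domestic appliances → 16.02.01.02. Scheduled 27%. No special measure applies. → 27%.
Line E: battery pack → 16.01; rated 90 kW → 16.01.02; for motor vehicles → 16.01.02.02. Scheduled 11%. Caledon agreement on 16.01.02: RVC ≥ 40% → 20% available; preference 20% not lower than 11% → no reduction. → 11%.
Sum: 39% + 7% + 3% + 27% + 11% = 87%.

87%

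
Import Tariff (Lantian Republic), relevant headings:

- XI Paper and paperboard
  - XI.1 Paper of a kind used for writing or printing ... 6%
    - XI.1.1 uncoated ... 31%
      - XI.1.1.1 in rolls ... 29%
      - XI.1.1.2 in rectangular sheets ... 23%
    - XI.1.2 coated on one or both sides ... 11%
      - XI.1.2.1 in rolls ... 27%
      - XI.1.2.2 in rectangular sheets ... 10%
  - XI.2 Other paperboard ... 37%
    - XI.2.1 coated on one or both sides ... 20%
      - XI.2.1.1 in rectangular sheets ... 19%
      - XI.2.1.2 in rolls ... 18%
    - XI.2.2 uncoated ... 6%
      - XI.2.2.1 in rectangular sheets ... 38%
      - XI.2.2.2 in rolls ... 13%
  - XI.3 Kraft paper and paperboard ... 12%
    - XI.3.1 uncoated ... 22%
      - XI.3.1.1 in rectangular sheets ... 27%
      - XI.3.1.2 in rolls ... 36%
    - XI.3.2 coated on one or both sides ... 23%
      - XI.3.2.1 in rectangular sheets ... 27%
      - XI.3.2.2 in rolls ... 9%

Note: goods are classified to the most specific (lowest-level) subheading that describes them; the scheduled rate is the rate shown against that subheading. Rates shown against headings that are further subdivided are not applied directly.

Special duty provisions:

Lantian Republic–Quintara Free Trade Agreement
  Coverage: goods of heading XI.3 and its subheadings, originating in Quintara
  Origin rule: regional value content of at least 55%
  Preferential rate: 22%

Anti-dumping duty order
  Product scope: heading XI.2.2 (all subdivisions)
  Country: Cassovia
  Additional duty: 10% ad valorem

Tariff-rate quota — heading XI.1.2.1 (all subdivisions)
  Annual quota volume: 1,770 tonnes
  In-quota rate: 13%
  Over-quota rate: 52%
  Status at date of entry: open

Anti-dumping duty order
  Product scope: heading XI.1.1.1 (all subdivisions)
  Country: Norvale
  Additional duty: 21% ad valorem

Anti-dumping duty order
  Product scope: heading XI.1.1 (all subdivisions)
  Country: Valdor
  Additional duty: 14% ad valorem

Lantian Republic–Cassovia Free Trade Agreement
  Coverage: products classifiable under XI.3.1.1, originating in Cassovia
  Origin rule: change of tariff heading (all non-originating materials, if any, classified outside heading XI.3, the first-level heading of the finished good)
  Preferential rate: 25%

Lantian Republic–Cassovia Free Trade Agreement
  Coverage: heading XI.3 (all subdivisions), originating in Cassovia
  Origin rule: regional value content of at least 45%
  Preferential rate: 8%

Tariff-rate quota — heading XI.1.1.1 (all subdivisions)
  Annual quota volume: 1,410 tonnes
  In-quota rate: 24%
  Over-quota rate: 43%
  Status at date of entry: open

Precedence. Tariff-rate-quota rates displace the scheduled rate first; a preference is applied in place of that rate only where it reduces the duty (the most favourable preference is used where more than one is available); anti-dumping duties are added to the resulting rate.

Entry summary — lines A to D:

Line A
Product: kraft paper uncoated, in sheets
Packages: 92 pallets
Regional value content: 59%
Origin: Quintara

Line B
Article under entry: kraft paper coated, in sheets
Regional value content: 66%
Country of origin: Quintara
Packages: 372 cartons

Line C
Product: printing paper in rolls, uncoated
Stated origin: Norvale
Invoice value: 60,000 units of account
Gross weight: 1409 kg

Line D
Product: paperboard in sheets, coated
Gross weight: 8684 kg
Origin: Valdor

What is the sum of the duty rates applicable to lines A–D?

108%

Line A: kraft paper → XI.3; uncoated → XI.3.1; in sheets → XI.3.1.1. Scheduled 27%. Quintara agreement on XI.3: RVC ≥ 55% → 22% available; preferential 22%. → 22%.
Line B: kraft paper → XI.3; coated → XI.3.2; in sheets → XI.3.2.1. Scheduled 27%. Quintara agreement on XI.3: RVC ≥ 55% → 22% available; preferential 22%. → 22%.
Line C: printing paper → XI.1; uncoated → XI.1.1; in rolls → XI.1.1.1. Scheduled 29%. quota on XI.1.1.1 open → in-quota 24%; anti-dumping (Norvale, XI.1.1.1): +21%; total 24% + 21% = 45%. → 45%.
Line D: paperboard → XI.2; coated → XI.2.1; in sheets → XI.2.1.1. Scheduled 19%. No special measure applies. → 19%.
Sum: 22% + 22% + 45% + 19% = 108%.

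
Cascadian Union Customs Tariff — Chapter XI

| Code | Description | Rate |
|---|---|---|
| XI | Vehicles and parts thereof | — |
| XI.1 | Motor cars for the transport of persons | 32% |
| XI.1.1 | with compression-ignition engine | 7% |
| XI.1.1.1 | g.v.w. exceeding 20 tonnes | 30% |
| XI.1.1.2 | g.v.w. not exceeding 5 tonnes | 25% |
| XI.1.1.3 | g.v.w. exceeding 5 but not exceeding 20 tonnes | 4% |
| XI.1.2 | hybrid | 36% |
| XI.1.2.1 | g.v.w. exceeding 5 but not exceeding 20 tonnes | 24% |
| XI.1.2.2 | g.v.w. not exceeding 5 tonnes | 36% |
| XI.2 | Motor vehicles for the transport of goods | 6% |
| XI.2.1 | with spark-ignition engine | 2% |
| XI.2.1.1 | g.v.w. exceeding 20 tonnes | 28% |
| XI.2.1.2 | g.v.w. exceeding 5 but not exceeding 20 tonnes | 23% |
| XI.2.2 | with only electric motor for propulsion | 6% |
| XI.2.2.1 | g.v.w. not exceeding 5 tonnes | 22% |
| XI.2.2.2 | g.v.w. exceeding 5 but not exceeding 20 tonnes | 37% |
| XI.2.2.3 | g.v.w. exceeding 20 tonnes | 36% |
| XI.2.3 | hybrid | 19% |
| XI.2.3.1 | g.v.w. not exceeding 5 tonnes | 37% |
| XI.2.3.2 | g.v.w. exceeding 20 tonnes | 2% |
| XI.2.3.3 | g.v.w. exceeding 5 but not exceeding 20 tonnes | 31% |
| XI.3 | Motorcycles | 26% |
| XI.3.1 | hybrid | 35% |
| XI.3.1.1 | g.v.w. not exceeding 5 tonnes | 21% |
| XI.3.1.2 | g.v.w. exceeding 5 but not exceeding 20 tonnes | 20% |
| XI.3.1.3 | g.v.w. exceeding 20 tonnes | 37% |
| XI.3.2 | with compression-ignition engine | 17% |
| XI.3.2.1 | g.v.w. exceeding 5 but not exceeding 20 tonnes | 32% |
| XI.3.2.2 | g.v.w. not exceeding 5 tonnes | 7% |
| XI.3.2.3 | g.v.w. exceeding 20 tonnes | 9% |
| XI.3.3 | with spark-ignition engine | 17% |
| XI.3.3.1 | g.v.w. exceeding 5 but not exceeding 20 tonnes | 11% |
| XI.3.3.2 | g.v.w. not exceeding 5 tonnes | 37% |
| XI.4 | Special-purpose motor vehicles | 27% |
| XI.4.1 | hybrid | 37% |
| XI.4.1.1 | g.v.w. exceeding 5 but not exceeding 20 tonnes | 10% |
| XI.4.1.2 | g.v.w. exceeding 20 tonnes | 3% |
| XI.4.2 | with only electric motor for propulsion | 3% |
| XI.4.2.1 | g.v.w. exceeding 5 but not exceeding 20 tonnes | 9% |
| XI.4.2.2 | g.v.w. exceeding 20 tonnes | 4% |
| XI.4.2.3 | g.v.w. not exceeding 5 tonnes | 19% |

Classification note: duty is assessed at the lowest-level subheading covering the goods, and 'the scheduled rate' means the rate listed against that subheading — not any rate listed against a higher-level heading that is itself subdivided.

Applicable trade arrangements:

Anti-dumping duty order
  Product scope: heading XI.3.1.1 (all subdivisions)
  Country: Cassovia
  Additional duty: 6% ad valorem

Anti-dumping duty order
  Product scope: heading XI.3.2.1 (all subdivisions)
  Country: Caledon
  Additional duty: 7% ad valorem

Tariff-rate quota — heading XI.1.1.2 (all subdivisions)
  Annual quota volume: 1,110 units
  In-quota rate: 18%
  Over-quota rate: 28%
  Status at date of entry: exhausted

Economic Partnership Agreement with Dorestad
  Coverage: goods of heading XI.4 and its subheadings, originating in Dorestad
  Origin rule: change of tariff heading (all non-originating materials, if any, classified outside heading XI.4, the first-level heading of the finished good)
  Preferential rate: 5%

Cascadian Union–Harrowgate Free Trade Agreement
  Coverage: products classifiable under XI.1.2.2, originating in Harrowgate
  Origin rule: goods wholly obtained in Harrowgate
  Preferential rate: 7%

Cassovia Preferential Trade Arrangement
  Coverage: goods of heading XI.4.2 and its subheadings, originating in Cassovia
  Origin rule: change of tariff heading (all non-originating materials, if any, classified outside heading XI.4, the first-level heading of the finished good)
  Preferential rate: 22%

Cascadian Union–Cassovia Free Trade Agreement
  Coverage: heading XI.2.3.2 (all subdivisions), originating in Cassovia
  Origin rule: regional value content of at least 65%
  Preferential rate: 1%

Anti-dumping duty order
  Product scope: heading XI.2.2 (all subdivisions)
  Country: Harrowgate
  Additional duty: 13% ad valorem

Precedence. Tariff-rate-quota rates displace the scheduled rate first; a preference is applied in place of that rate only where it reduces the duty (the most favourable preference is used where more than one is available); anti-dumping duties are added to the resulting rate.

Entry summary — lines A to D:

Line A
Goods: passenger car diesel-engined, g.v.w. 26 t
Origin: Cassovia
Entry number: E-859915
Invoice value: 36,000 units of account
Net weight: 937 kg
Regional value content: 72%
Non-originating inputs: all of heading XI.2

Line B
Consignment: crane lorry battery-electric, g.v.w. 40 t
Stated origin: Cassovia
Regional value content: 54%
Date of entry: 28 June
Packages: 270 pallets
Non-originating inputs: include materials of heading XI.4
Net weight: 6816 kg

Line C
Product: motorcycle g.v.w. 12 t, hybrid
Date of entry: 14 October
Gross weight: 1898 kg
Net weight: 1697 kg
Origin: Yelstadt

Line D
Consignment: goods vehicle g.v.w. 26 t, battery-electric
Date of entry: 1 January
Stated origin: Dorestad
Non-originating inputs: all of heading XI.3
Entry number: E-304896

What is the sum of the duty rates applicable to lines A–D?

90%

Line A: passenger car → XI.1; diesel-engined → XI.1.1; g.v.w. 26 t → XI.1.1.1. Scheduled 30%. Cassovia agreement on XI.4.2: XI.1.1.1 not covered; Cassovia agreement on XI.2.3.2: XI.1.1.1 not covered. → 30%.
Line B: crane lorry → XI.4; battery-electric → XI.4.2; g.v.w. 40 t → XI.4.2.2. Scheduled 4%. Cassovia agreement on XI.4.2: CTH not met; Cassovia agreement on XI.2.3.2: XI.4.2.2 not covered. → 4%.
Line C: motorcycle → XI.3; hybrid → XI.3.1; g.v.w. 12 t → XI.3.1.2. Scheduled 20%. No special measure applies. → 20%.
Line D: goods vehicle → XI.2; battery-electric → XI.2.2; g.v.w. 26 t → XI.2.2.3. Scheduled 36%. Dorestad agreement on XI.4: XI.2.2.3 not covered. → 36%.
Sum: 30% + 4% + 20% + 36% = 90%.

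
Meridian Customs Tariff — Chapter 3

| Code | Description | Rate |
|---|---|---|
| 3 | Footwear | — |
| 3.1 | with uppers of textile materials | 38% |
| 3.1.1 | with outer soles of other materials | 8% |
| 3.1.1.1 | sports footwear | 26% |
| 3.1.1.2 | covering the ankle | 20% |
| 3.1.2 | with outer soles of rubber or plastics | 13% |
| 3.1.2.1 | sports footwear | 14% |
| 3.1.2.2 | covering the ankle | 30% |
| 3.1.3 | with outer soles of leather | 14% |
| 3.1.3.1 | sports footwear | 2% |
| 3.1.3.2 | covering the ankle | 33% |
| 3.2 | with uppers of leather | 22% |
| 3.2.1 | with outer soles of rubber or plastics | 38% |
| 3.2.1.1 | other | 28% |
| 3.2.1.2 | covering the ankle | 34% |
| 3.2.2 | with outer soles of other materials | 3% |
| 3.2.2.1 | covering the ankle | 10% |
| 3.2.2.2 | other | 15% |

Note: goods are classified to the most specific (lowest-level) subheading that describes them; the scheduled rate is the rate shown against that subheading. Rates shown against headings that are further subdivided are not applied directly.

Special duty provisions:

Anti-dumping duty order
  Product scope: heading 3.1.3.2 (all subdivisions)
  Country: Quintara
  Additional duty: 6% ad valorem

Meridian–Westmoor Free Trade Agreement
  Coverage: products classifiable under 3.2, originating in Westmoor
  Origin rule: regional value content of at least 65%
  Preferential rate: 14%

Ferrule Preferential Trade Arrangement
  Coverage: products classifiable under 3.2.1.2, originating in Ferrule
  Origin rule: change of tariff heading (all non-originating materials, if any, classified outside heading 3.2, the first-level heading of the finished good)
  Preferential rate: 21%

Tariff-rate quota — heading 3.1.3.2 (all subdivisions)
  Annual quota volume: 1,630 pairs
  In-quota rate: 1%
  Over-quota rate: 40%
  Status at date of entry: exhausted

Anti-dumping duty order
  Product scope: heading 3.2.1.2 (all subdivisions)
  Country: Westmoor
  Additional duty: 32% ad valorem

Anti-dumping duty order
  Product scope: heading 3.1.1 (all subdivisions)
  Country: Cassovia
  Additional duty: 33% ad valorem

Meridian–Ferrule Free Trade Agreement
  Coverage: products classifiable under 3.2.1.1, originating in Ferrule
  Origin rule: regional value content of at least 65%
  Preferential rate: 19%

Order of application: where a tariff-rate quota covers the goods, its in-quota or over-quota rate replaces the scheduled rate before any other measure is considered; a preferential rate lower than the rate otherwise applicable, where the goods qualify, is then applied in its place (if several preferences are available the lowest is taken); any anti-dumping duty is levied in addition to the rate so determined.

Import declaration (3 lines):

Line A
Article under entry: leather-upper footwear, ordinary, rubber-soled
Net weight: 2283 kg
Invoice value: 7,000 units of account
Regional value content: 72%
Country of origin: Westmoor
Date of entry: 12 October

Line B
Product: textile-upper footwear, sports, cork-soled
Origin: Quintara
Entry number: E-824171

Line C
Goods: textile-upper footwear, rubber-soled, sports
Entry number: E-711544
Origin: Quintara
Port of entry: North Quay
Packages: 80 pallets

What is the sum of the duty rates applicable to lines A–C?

54%

Line A: leather-upper → 3.2; rubber-soled → 3.2.1; ordinary → 3.2.1.1. Scheduled 28%. Westmoor agreement on 3.2: RVC ≥ 65% → 14% available; preferential 14%. → 14%.
Line B: textile-upper → 3.1; cork-soled → 3.1.1; sports → 3.1.1.1. Scheduled 26%. No special measure applies. → 26%.
Line C: textile-upper → 3.1; rubber-soled → 3.1.2; sports → 3.1.2.1. Scheduled 14%. No special measure applies. → 14%.
Sum: 14% + 26% + 14% = 54%.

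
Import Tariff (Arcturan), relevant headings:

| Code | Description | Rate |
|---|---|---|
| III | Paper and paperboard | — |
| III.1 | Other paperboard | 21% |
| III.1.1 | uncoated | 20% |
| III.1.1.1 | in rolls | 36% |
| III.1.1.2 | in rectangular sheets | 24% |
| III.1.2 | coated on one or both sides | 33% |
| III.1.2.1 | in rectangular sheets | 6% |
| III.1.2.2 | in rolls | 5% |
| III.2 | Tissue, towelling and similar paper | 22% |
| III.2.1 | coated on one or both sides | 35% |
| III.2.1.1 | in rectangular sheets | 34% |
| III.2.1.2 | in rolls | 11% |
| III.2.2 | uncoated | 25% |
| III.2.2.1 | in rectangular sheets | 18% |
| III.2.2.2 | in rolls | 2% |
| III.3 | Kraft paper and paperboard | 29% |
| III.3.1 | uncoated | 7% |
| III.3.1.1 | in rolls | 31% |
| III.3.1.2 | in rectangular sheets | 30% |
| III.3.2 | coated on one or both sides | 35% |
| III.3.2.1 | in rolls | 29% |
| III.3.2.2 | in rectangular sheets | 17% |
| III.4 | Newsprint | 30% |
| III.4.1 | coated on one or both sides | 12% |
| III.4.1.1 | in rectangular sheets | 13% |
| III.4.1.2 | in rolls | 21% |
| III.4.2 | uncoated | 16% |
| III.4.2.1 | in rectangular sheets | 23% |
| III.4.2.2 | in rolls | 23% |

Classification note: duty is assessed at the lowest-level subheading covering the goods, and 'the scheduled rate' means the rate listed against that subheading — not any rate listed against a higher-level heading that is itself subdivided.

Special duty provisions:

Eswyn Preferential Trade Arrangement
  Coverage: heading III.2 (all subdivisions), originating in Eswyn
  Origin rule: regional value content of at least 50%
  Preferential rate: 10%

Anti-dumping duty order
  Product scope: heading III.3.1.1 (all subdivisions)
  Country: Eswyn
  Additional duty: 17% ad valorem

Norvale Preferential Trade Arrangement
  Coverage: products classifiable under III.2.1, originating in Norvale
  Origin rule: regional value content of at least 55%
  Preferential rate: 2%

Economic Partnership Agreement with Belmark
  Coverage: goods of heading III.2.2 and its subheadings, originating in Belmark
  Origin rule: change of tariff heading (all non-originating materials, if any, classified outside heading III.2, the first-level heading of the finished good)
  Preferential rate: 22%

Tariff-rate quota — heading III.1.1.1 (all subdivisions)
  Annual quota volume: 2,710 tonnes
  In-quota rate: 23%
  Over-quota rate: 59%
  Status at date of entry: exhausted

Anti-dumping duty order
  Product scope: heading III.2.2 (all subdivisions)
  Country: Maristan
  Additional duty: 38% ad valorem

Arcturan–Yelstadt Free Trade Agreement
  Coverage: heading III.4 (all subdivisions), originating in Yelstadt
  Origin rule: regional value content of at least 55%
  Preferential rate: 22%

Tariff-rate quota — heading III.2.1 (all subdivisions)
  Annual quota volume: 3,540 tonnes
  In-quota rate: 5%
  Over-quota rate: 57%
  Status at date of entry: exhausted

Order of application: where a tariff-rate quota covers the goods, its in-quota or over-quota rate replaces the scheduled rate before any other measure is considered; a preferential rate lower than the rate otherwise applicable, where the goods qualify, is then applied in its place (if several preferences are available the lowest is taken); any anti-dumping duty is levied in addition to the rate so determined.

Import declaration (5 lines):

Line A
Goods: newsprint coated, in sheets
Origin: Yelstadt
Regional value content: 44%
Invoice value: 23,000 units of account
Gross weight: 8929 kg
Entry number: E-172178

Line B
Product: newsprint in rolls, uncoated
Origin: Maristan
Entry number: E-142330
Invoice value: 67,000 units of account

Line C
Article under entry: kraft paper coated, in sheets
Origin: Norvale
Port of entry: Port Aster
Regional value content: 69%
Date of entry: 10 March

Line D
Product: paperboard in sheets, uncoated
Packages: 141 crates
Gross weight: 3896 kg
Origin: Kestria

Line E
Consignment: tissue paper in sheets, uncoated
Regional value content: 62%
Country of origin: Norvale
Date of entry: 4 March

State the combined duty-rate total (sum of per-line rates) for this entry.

95%

Line A: newsprint → III.4; coated → III.4.1; in sheets → III.4.1.1. Scheduled 13%. Yelstadt agreement on III.4: RVC < 55%. → 13%.
Line B: newsprint → III.4; uncoated → III.4.2; in rolls → III.4.2.2. Scheduled 23%. No special measure applies. → 23%.
Line C: kraft paper → III.3; coated → III.3.2; in sheets → III.3.2.2. Scheduled 17%. Norvale agreement on III.2.1: III.3.2.2 not covered. → 17%.
Line D: paperboard → III.1; uncoated → III.1.1; in sheets → III.1.1.2. Scheduled 24%. No special measure applies. → 24%.
Line E: tissue paper → III.2; uncoated → III.2.2; in sheets → III.2.2.1. Scheduled 18%. Norvale agreement on III.2.1: III.2.2.1 not covered. → 18%.
Sum: 13% + 23% + 17% + 24% + 18% = 95%.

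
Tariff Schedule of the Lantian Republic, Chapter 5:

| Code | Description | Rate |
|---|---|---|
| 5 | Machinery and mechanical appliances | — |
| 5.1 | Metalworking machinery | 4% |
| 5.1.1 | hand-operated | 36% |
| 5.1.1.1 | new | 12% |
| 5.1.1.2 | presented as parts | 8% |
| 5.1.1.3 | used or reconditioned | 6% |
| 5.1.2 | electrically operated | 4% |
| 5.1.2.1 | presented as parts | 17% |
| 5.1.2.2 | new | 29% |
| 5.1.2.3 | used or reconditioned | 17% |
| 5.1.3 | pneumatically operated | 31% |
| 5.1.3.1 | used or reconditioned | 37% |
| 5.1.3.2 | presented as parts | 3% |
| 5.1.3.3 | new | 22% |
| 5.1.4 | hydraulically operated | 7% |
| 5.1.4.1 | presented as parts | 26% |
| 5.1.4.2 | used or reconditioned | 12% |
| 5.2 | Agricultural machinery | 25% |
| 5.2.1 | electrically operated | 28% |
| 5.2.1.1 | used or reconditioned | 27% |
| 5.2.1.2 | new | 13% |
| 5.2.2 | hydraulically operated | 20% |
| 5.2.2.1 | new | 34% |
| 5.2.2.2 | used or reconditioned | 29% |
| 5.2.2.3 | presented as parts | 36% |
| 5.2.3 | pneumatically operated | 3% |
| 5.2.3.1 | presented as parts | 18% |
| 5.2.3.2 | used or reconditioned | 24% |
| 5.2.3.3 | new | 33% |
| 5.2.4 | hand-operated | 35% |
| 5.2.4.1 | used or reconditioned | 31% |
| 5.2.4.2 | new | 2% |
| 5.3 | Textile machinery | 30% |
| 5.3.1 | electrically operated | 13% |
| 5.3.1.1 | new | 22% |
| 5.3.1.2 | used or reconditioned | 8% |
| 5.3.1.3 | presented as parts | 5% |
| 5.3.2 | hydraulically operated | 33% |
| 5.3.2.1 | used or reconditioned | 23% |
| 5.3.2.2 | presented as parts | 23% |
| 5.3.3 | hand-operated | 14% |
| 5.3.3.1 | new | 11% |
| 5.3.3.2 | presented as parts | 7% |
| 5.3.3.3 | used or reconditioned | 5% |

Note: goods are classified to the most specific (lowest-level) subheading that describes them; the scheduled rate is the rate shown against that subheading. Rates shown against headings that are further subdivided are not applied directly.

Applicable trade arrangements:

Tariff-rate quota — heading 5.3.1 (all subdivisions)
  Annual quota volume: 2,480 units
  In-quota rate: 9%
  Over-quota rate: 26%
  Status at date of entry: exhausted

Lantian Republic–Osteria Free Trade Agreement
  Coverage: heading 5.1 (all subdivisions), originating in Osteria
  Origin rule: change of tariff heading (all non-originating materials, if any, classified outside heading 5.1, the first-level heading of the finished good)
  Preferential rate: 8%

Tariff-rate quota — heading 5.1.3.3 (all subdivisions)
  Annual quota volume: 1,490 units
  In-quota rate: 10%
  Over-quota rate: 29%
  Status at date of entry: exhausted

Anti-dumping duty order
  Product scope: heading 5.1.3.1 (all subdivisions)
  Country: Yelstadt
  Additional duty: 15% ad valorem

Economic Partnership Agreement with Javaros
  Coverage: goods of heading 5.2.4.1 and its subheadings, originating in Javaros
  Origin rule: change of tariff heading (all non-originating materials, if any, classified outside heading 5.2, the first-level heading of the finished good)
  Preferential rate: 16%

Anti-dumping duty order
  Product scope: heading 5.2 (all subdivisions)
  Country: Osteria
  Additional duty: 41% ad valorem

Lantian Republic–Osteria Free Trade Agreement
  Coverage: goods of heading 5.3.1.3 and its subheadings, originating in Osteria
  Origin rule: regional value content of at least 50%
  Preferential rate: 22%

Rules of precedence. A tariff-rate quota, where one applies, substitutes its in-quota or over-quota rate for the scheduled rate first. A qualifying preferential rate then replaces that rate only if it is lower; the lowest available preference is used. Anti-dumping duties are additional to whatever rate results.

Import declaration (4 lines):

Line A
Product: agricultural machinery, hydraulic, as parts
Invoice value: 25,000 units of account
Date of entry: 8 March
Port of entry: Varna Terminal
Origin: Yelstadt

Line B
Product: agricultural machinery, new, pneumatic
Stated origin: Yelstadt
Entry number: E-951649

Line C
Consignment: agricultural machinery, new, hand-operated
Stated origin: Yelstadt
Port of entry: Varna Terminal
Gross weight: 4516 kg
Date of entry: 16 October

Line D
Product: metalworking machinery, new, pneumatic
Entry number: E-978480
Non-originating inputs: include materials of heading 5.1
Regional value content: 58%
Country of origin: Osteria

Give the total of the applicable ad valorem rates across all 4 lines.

Line A: agricultural → 5.2; hydraulic → 5.2.2; as parts → 5.2.2.3. Scheduled 36%. No special measure applies. → 36%.
Line B: agricultural → 5.2; pneumatic → 5.2.3; new → 5.2.3.3. Scheduled 33%. No special measure applies. → 33%.
Line C: agricultural → 5.2; hand-operated → 5.2.4; new → 5.2.4.2. Scheduled 2%. No special measure applies. → 2%.
Line D: metalworking → 5.1; pneumatic → 5.1.3; new → 5.1.3.3. Scheduled 22%. quota on 5.1.3.3 exhausted → over-quota 29%; Osteria agreement on 5.1: CTH not met; Osteria agreement on 5.3.1.3: 5.1.3.3 not covered. → 29%.
Sum: 36% + 33% + 2% + 29% = 100%.

100%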